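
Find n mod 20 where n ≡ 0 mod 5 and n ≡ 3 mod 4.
M = 5 × 4 = 20. M₁ = 4, y₁ ≡ 4 mod 5. M₂ = 5, y₂ ≡ 1 mod 4. n = 0×4×4 + 3×5×1 ≡ 15 mod 20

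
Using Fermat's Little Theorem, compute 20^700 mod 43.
By Fermat: 20^{42} ≡ 1 mod 43. 700 ≡ 28 mod 42. So 20^{700} ≡ 20^{28} ≡ 6 mod 43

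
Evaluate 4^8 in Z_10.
By repeated squaring mod 10: 4^{1}≡4, 4^{2}≡6, 4^{4}≡6, 4^{8}≡6. So 4^{8} ≡ 6 mod 10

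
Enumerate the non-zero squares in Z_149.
Squares in Z_149*: {1, 4, 5, 6, 7, 9, 16, 17, 19, 20, 22, 24, 25, 26, 28, 29, 30, 31, 33, 35, 36, 37, 39, 42, 45, 46, 47, 49, 53, 54, 61, 63, 64, 67, 68, 69, 73, 76, 80, 81, 82, 85, 86, 88, 95, 96, 100, 102, 103, 104, 107, 110, 112, 113, 114, 116, 118, 119, 120, 121, 123, 124, 125, 127, 129, 130, 132, 133, 140, 142, 143, 144, 145, 148}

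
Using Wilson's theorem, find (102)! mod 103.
By Wilson's theorem, (102)! ≡ -1 ≡ 102 (mod 103)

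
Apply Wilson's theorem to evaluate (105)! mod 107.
(106)! = (105)! × (106) ≡ -1 mod 107. So (105)! ≡ -1 × (106)^(-1) ≡ (-1)×(-1) = 1 mod 107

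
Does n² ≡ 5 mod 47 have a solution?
By Euler's criterion: 5^{23} ≡ 46 mod 47. Since this equals -1 (≡ 46), 5 is not a QR.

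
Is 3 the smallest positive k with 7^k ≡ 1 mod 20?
Powers of 7 mod 20: 7^1≡7, 7^2≡9, 7^3≡3, 7^4≡1. 7^3≡3≢1, so ord ≠ 3. No, the actual order is 4.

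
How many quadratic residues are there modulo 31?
Exactly half the non-zero residues mod a prime are QRs: (31-1)/2 = 15.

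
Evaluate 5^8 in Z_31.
By repeated squaring mod 31: 5^{1}≡5, 5^{2}≡25, 5^{4}≡5, 5^{8}≡25. So 5^{8} ≡ 25 mod 31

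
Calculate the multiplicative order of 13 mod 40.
Powers of 13 mod 40: 13^1≡13, 13^2≡9, 13^3≡37, 13^4≡1. So the order of 13 is 4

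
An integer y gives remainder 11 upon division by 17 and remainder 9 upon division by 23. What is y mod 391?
M = 17 × 23 = 391. M₁ = 23, y₁ ≡ 3 mod 17. M₂ = 17, y₂ ≡ 19 mod 23. y = 11×23×3 + 9×17×19 ≡ 147 mod 391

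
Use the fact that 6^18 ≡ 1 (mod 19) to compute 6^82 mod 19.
By Fermat: 6^{18} ≡ 1 (mod 19). 82 = 4×18 + 10. So 6^{82} ≡ 6^{10} ≡ 6 (mod 19)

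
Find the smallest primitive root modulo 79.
g = 3. Powers: [3, 9, 27, 2, 6, 18, 54, ...] generates all 78 non-zero residues.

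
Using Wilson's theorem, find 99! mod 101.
(100)! = (99)! × (100) ≡ -1 mod 101. So (99)! ≡ -1 × (100)^(-1) ≡ (-1)×(-1) = 1 mod 101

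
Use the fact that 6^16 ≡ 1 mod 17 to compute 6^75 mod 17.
By Fermat: 6^{16} ≡ 1 mod 17. 75 = 4×16 + 11. So 6^{75} ≡ 6^{11} ≡ 5 mod 17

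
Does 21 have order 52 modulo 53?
ord_53(21) divides 52. For each prime q|52: 21^{26}≡52, 21^{4}≡24, none ≡ 1. So 21 has order 52 and is a primitive root mod 53.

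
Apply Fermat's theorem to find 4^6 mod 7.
By Fermat's Little Theorem, 4^{6} ≡ 1 mod 7 since 7 is prime and gcd(4, 7) = 1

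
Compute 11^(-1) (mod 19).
Since 19 is prime, by Fermat 11^(-1) ≡ 11^{17} ≡ 7 (mod 19). Verify: 11 × 7 = 77 ≡ 1 (mod 19)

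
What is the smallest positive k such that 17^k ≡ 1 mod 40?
Powers of 17 mod 40: 17^1≡17, 17^2≡9, 17^3≡33, 17^4≡1. So the order of 17 is 4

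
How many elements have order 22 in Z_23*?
A prime p has φ(p-1) primitive roots; here φ(22) = 10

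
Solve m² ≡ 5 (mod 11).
The square roots of 5 mod 11 are 4 and 7. Verify: 4² = 16 ≡ 5 (mod 11)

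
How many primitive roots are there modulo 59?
A prime p has φ(p-1) primitive roots; here φ(58) = 28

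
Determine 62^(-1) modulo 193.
Since 193 is prime, by Fermat 62^(-1) ≡ 62^{191} ≡ 165 (mod 193). Verify: 62 × 165 = 10230 ≡ 1 (mod 193)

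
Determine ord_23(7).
Powers of 7 mod 23: 7^1≡7, 7^2≡3, 7^3≡21, 7^4≡9, 7^5≡17, 7^6≡4, 7^7≡5, 7^8≡12, 7^9≡15, 7^10≡13, 7^11≡22, 7^12≡16, 7^13≡20, 7^14≡2, 7^15≡14, 7^16≡6, 7^17≡19, 7^18≡18, 7^19≡11, 7^20≡8, 7^21≡10, 7^22≡1. ord_23(7) = 22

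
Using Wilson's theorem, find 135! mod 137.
(136)! = (135)! × (136) ≡ -1 (mod 137). So (135)! ≡ -1 × (136)^(-1) ≡ (-1)×(-1) = 1 (mod 137)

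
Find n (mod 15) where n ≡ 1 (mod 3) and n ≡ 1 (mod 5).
M = 3 × 5 = 15. M₁ = 5, y₁ ≡ 2 (mod 3). M₂ = 3, y₂ ≡ 2 (mod 5). n = 1×5×2 + 1×3×2 ≡ 1 (mod 15)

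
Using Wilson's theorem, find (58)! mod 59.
By Wilson's theorem, (58)! ≡ -1 ≡ 58 mod 59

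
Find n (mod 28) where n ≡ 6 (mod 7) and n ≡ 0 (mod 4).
M = 7 × 4 = 28. M₁ = 4, y₁ ≡ 2 (mod 7). M₂ = 7, y₂ ≡ 3 (mod 4). n = 6×4×2 + 0×7×3 ≡ 20 (mod 28)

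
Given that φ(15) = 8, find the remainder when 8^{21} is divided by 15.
By Euler: 8^{8} ≡ 1 (mod 15) since gcd(8, 15) = 1. 21 = 2×8 + 5. So 8^{21} ≡ 8^{5} ≡ 8 (mod 15)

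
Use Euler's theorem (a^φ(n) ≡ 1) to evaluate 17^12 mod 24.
By Euler: 17^{8} ≡ 1 (mod 24) since gcd(17, 24) = 1. 12 = 1×8 + 4. So 17^{12} ≡ 17^{4} ≡ 1 (mod 24)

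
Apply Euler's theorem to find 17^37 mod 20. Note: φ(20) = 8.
By Euler: 17^{8} ≡ 1 mod 20 since gcd(17, 20) = 1. 37 = 4×8 + 5. So 17^{37} ≡ 17^{5} ≡ 17 mod 20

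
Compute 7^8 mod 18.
By repeated squaring mod 18: 7^{1}≡7, 7^{2}≡13, 7^{4}≡7, 7^{8}≡13. So 7^{8} ≡ 13 mod 18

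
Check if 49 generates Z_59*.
49^{29} ≡ 1 (mod 59) and 29 < 58, so ord_59(49) = 29 ≠ 58 and 49 is not a primitive root.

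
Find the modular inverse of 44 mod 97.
Since 97 is prime, by Fermat 44^(-1) ≡ 44^{95} ≡ 86 mod 97. Verify: 44 × 86 = 3784 ≡ 1 mod 97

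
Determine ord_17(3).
Powers of 3 mod 17: 3^1≡3, 3^2≡9, 3^3≡10, 3^4≡13, 3^5≡5, 3^6≡15, 3^7≡11, 3^8≡16, 3^9≡14, 3^10≡8, 3^11≡7, 3^12≡4, 3^13≡12, 3^14≡2, 3^15≡6, 3^16≡1. ord_17(3) = 16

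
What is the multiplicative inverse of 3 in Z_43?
Since 43 is prime, by Fermat 3^(-1) ≡ 3^{41} ≡ 29 (mod 43). Verify: 3 × 29 = 87 ≡ 1 (mod 43)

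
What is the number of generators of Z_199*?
Number of primitive roots mod 199 = φ(p-1) = φ(198) = 60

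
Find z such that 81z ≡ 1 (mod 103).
Since 103 is prime, by Fermat 81^(-1) ≡ 81^{101} ≡ 14 (mod 103). Verify: 81 × 14 = 1134 ≡ 1 (mod 103)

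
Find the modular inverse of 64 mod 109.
Since 109 is prime, by Fermat 64^(-1) ≡ 64^{107} ≡ 46 (mod 109). Verify: 64 × 46 = 2944 ≡ 1 (mod 109)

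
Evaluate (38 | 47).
(38/47) = 38^{23} mod 47 = -1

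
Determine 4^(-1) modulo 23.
Since 23 is prime, by Fermat 4^(-1) ≡ 4^{21} ≡ 6 (mod 23). Verify: 4 × 6 = 24 ≡ 1 (mod 23)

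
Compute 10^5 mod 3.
Using Fermat: 10^{2} ≡ 1 mod 3. 5 ≡ 1 mod 2. So 10^{5} ≡ 10^{1} ≡ 1 mod 3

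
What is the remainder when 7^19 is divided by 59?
By repeated squaring mod 59: 7^{1}≡7, 7^{2}≡49, 7^{4}≡41, 7^{8}≡29, 7^{16}≡15. Then 7^{19} = 7^{16+2+1} ≡ 15 × 49 × 7 ≡ 12 mod 59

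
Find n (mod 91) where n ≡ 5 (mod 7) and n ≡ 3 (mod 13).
M = 7 × 13 = 91. M₁ = 13, y₁ ≡ 6 (mod 7). M₂ = 7, y₂ ≡ 2 (mod 13). n = 5×13×6 + 3×7×2 ≡ 68 (mod 91)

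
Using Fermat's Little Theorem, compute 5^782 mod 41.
By Fermat: 5^{40} ≡ 1 mod 41. 782 ≡ 22 mod 40. So 5^{782} ≡ 5^{22} ≡ 25 mod 41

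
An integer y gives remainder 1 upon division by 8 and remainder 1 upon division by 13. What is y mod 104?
M = 8 × 13 = 104. M₁ = 13, y₁ ≡ 5 mod 8. M₂ = 8, y₂ ≡ 5 mod 13. y = 1×13×5 + 1×8×5 ≡ 1 mod 104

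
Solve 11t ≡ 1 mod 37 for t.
Since 37 is prime, by Fermat 11^(-1) ≡ 11^{35} ≡ 27 mod 37. Verify: 11 × 27 = 297 ≡ 1 mod 37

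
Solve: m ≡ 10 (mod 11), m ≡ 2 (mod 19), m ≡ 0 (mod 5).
M = 11 × 19 × 5 = 1045. M₁ = 95, y₁ ≡ 8 (mod 11). M₂ = 55, y₂ ≡ 9 (mod 19). M₃ = 209, y₃ ≡ 4 (mod 5). m = 10×95×8 + 2×55×9 + 0×209×4 ≡ 230 (mod 1045)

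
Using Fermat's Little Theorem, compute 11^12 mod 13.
By Fermat's Little Theorem, 11^{12} ≡ 1 (mod 13) since 13 is prime and gcd(11, 13) = 1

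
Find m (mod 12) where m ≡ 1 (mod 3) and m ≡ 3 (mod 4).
M = 3 × 4 = 12. M₁ = 4, y₁ ≡ 1 (mod 3). M₂ = 3, y₂ ≡ 3 (mod 4). m = 1×4×1 + 3×3×3 ≡ 7 (mod 12)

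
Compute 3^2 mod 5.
3^{2} = 9 ≡ 4 mod 5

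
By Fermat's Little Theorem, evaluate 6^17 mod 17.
By Fermat: 6^{16} ≡ 1 mod 17. So 6^{17} = 6^{16} · 6^{1} ≡ 6^{1} ≡ 6 mod 17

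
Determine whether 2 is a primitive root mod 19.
ord_19(2) divides 18. For each prime q|18: 2^{9}≡18, 2^{6}≡7, none ≡ 1. So 2 has order 18 and is a primitive root mod 19.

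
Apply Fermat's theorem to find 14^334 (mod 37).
By Fermat: 14^{36} ≡ 1 (mod 37). 334 ≡ 10 (mod 36). So 14^{334} ≡ 14^{10} ≡ 27 (mod 37)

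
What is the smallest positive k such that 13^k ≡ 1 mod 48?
Powers of 13 mod 48: 13^1≡13, 13^2≡25, 13^3≡37, 13^4≡1. Order = 4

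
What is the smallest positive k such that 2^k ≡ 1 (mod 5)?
Powers of 2 mod 5: 2^1≡2, 2^2≡4, 2^3≡3, 2^4≡1. Order = 4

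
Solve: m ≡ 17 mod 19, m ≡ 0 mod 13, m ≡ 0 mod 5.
M = 19 × 13 × 5 = 1235. M₁ = 65, y₁ ≡ 12 mod 19. M₂ = 95, y₂ ≡ 10 mod 13. M₃ = 247, y₃ ≡ 3 mod 5. m = 17×65×12 + 0×95×10 + 0×247×3 ≡ 910 mod 1235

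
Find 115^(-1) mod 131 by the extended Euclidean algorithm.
Extended GCD: 115(-41) + 131(36) = 1. So 115^(-1) ≡ -41 ≡ 90 mod 131. Verify: 115 × 90 = 10350 ≡ 1 mod 131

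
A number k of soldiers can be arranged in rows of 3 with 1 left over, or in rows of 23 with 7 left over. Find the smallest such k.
M = 3 × 23 = 69. M₁ = 23, y₁ ≡ 2 (mod 3). M₂ = 3, y₂ ≡ 8 (mod 23). k = 1×23×2 + 7×3×8 ≡ 7 (mod 69)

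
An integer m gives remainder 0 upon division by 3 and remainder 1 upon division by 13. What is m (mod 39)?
M = 3 × 13 = 39. M₁ = 13, y₁ ≡ 1 (mod 3). M₂ = 3, y₂ ≡ 9 (mod 13). m = 0×13×1 + 1×3×9 ≡ 27 (mod 39)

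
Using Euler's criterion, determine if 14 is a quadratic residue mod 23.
By Euler's criterion: 14^{11} ≡ 22 (mod 23). Since this equals -1 (≡ 22), 14 is not a QR.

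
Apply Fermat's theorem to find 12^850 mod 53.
By Fermat: 12^{52} ≡ 1 mod 53. 850 ≡ 18 mod 52. So 12^{850} ≡ 12^{18} ≡ 37 mod 53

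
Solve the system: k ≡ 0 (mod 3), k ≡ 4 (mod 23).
M = 3 × 23 = 69. M₁ = 23, y₁ ≡ 2 (mod 3). M₂ = 3, y₂ ≡ 8 (mod 23). k = 0×23×2 + 4×3×8 ≡ 27 (mod 69)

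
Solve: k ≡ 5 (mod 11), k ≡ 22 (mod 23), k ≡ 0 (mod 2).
M = 11 × 23 × 2 = 506. M₁ = 46, y₁ ≡ 6 (mod 11). M₂ = 22, y₂ ≡ 22 (mod 23). M₃ = 253, y₃ ≡ 1 (mod 2). k = 5×46×6 + 22×22×22 + 0×253×1 ≡ 390 (mod 506)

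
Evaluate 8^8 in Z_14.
By repeated squaring mod 14: 8^{1}≡8, 8^{2}≡8, 8^{4}≡8, 8^{8}≡8. So 8^{8} ≡ 8 mod 14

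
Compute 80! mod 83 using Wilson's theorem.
(82)! = (80)! × (81) × (82) ≡ -1 mod 83. So (80)! ≡ -1 × [(82)(81)]^(-1) ≡ 41 mod 83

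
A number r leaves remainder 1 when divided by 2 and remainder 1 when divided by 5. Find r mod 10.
M = 2 × 5 = 10. M₁ = 5, y₁ ≡ 1 mod 2. M₂ = 2, y₂ ≡ 3 mod 5. r = 1×5×1 + 1×2×3 ≡ 1 mod 10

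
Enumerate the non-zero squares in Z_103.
Squares in Z_103*: {1, 2, 4, 7, 8, 9, 13, 14, 15, 16, 17, 18, 19, 23, 25, 26, 28, 29, 30, 32, 33, 34, 36, 38, 41, 46, 49, 50, 52, 55, 56, 58, 59, 60, 61, 63, 64, 66, 68, 72, 76, 79, 81, 82, 83, 91, 92, 93, 97, 98, 100}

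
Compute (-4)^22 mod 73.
By repeated squaring (mod 73): (-4)^{1}≡69, (-4)^{2}≡16, (-4)^{4}≡37, (-4)^{8}≡55, (-4)^{16}≡32. Then (-4)^{22} = (-4)^{16+4+2} ≡ 32 × 37 × 16 ≡ 37 (mod 73)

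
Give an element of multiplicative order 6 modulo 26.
17 has order 6 mod 26 since 17^{6} ≡ 1 mod 26 and no smaller power works.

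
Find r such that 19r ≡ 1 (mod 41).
Since 41 is prime, by Fermat 19^(-1) ≡ 19^{39} ≡ 13 (mod 41). Verify: 19 × 13 = 247 ≡ 1 (mod 41)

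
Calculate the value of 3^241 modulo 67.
Using Fermat: 3^{66} ≡ 1 (mod 67). 241 ≡ 43 (mod 66). So 3^{241} ≡ 3^{43} ≡ 45 (mod 67)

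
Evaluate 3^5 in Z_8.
By repeated squaring mod 8: 3^{1}≡3, 3^{2}≡1, 3^{4}≡1. Then 3^{5} = 3^{4+1} ≡ 1 × 3 ≡ 3 mod 8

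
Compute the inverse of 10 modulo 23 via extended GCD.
Extended GCD: 10(7) + 23(-3) = 1. So 10^(-1) ≡ 7 mod 23. Verify: 10 × 7 = 70 ≡ 1 mod 23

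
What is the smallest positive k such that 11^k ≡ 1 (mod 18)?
Powers of 11 mod 18: 11^1≡11, 11^2≡13, 11^3≡17, 11^4≡7, 11^5≡5, 11^6≡1. ord_18(11) = 6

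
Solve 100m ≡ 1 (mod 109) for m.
Since 109 is prime, by Fermat 100^(-1) ≡ 100^{107} ≡ 12 (mod 109). Verify: 100 × 12 = 1200 ≡ 1 (mod 109)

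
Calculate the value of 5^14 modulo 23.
By repeated squaring (mod 23): 5^{1}≡5, 5^{2}≡2, 5^{4}≡4, 5^{8}≡16. Then 5^{14} = 5^{8+4+2} ≡ 16 × 4 × 2 ≡ 13 (mod 23)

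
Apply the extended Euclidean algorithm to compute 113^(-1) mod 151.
Extended GCD: 113(-4) + 151(3) = 1. So 113^(-1) ≡ -4 ≡ 147 mod 151. Verify: 113 × 147 = 16611 ≡ 1 mod 151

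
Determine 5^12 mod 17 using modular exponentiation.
By repeated squaring mod 17: 5^{1}≡5, 5^{2}≡8, 5^{4}≡13, 5^{8}≡16. Then 5^{12} = 5^{8+4} ≡ 16 × 13 ≡ 4 mod 17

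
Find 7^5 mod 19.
By repeated squaring mod 19: 7^{1}≡7, 7^{2}≡11, 7^{4}≡7. Then 7^{5} = 7^{4+1} ≡ 7 × 7 ≡ 11 mod 19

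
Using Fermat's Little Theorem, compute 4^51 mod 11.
By Fermat: 4^{10} ≡ 1 (mod 11). 51 = 5×10 + 1. So 4^{51} ≡ 4^{1} ≡ 4 (mod 11)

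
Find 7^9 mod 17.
By repeated squaring mod 17: 7^{1}≡7, 7^{2}≡15, 7^{4}≡4, 7^{8}≡16. Then 7^{9} = 7^{8+1} ≡ 16 × 7 ≡ 10 mod 17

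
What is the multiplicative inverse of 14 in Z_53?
Since 53 is prime, by Fermat 14^(-1) ≡ 14^{51} ≡ 19 (mod 53). Verify: 14 × 19 = 266 ≡ 1 (mod 53)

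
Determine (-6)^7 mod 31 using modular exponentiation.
By repeated squaring (mod 31): (-6)^{1}≡25, (-6)^{2}≡5, (-6)^{4}≡25. Then (-6)^{7} = (-6)^{4+2+1} ≡ 25 × 5 × 25 ≡ 25 (mod 31)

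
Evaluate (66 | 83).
(66/83) = 66^{41} mod 83 = -1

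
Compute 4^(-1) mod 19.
Since 19 is prime, by Fermat 4^(-1) ≡ 4^{17} ≡ 5 mod 19. Verify: 4 × 5 = 20 ≡ 1 mod 19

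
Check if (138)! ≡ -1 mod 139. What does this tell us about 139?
(138)! mod 139 = 138. Since this equals -1 mod 139, Wilson confirms 139 is prime.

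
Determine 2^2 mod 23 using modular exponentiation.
2^{2} = 4 ≡ 4 mod 23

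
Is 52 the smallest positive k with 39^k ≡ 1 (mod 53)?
Powers of 39 mod 53: 39^1≡39, 39^2≡37, 39^3≡12, 39^4≡44, 39^5≡20, 39^6≡38, 39^7≡51, 39^8≡28, 39^9≡32, 39^10≡29, 39^11≡18, 39^12≡13, 39^13≡30, 39^14≡4, 39^15≡50, 39^16≡42, 39^17≡48, 39^18≡17, 39^19≡27, 39^20≡46, 39^21≡45, 39^22≡6, 39^23≡22, 39^24≡10, 39^25≡19, 39^26≡52, 39^27≡14, 39^28≡16, 39^29≡41, 39^30≡9, 39^31≡33, 39^32≡15, 39^33≡2, 39^34≡25, 39^35≡21, 39^36≡24, 39^37≡35, 39^38≡40, 39^39≡23, 39^40≡49, 39^41≡3, 39^42≡11, 39^43≡5, 39^44≡36, 39^45≡26, 39^46≡7, 39^47≡8, 39^48≡47, 39^49≡31, 39^50≡43, 39^51≡34, 39^52≡1. First k with 39^k≡1 is k=52. Yes, ord_53(39) = 52.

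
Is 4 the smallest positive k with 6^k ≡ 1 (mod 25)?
Powers of 6 mod 25: 6^1≡6, 6^2≡11, 6^3≡16, 6^4≡21, 6^5≡1. 6^4≡21≢1, so ord ≠ 4. No, the actual order is 5.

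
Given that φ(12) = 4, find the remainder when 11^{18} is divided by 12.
By Euler: 11^{4} ≡ 1 mod 12 since gcd(11, 12) = 1. 18 = 4×4 + 2. So 11^{18} ≡ 11^{2} ≡ 1 mod 12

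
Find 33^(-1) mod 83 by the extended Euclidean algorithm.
Extended GCD: 33(-5) + 83(2) = 1. So 33^(-1) ≡ -5 ≡ 78 mod 83. Verify: 33 × 78 = 2574 ≡ 1 mod 83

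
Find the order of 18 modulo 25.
Powers of 18 mod 25: 18^1≡18, 18^2≡24, 18^3≡7, 18^4≡1. So the order of 18 is 4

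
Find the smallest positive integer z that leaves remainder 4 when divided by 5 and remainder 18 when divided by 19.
M = 5 × 19 = 95. M₁ = 19, y₁ ≡ 4 (mod 5). M₂ = 5, y₂ ≡ 4 (mod 19). z = 4×19×4 + 18×5×4 ≡ 94 (mod 95)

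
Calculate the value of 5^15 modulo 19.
By repeated squaring (mod 19): 5^{1}≡5, 5^{2}≡6, 5^{4}≡17, 5^{8}≡4. Then 5^{15} = 5^{8+4+2+1} ≡ 4 × 17 × 6 × 5 ≡ 7 (mod 19)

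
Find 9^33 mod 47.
By repeated squaring mod 47: 9^{1}≡9, 9^{2}≡34, 9^{4}≡28, 9^{8}≡32, 9^{16}≡37, 9^{32}≡6. Then 9^{33} = 9^{32+1} ≡ 6 × 9 ≡ 7 mod 47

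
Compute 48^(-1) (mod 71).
Since 71 is prime, by Fermat 48^(-1) ≡ 48^{69} ≡ 37 (mod 71). Verify: 48 × 37 = 1776 ≡ 1 (mod 71)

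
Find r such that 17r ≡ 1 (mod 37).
Since 37 is prime, by Fermat 17^(-1) ≡ 17^{35} ≡ 24 (mod 37). Verify: 17 × 24 = 408 ≡ 1 (mod 37)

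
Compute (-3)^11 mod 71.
By repeated squaring (mod 71): (-3)^{1}≡68, (-3)^{2}≡9, (-3)^{4}≡10, (-3)^{8}≡29. Then (-3)^{11} = (-3)^{8+2+1} ≡ 29 × 9 × 68 ≡ 69 (mod 71)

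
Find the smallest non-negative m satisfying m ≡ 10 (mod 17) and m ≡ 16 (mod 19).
M = 17 × 19 = 323. M₁ = 19, y₁ ≡ 9 (mod 17). M₂ = 17, y₂ ≡ 9 (mod 19). m = 10×19×9 + 16×17×9 ≡ 282 (mod 323)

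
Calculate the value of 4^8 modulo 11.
By repeated squaring mod 11: 4^{1}≡4, 4^{2}≡5, 4^{4}≡3, 4^{8}≡9. So 4^{8} ≡ 9 mod 11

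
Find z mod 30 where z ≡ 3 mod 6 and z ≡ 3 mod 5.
M = 6 × 5 = 30. M₁ = 5, y₁ ≡ 5 mod 6. M₂ = 6, y₂ ≡ 1 mod 5. z = 3×5×5 + 3×6×1 ≡ 3 mod 30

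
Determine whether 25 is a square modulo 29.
By Euler's criterion: 25^{14} ≡ 1 (mod 29). Since this equals 1, 25 is a QR.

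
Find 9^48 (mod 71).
By repeated squaring (mod 71): 9^{1}≡9, 9^{2}≡10, 9^{4}≡29, 9^{8}≡60, 9^{16}≡50, 9^{32}≡15. Then 9^{48} = 9^{32+16} ≡ 15 × 50 ≡ 40 (mod 71)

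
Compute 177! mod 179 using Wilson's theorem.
(178)! = (177)! × (178) ≡ -1 mod 179. So (177)! ≡ -1 × (178)^(-1) ≡ (-1)×(-1) = 1 mod 179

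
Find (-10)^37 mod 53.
By repeated squaring mod 53: (-10)^{1}≡43, (-10)^{2}≡47, (-10)^{4}≡36, (-10)^{8}≡24, (-10)^{16}≡46, (-10)^{32}≡49. Then (-10)^{37} = (-10)^{32+4+1} ≡ 49 × 36 × 43 ≡ 9 mod 53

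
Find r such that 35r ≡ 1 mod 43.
Since 43 is prime, by Fermat 35^(-1) ≡ 35^{41} ≡ 16 mod 43. Verify: 35 × 16 = 560 ≡ 1 mod 43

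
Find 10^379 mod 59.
Using Fermat: 10^{58} ≡ 1 mod 59. 379 ≡ 31 mod 58. So 10^{379} ≡ 10^{31} ≡ 18 mod 59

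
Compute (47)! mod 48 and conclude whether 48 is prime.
(47)! mod 48 = 0. Since 0 ≢ -1 mod 48, 48 is not prime.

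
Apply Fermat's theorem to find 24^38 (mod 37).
By Fermat: 24^{36} ≡ 1 (mod 37). So 24^{38} = 24^{36} · 24^{2} ≡ 24^{2} ≡ 21 (mod 37)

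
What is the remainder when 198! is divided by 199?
By Wilson's theorem, (198)! ≡ -1 ≡ 198 (mod 199)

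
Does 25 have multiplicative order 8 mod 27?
Powers of 25 mod 27: 25^1≡25, 25^2≡4, 25^3≡19, 25^4≡16, 25^5≡22, 25^6≡10, 25^7≡7, 25^8≡13, 25^9≡1. 25^8≡13≢1, so ord ≠ 8. No, the actual order is 9.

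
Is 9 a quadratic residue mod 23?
By Euler's criterion: 9^{11} ≡ 1 mod 23. Since this equals 1, 9 is a QR.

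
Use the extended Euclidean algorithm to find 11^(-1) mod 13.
Extended GCD: 11(6) + 13(-5) = 1. So 11^(-1) ≡ 6 (mod 13). Verify: 11 × 6 = 66 ≡ 1 (mod 13)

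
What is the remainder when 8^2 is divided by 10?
8^{2} = 64 ≡ 4 mod 10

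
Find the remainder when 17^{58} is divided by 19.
By Fermat: 17^{18} ≡ 1 (mod 19). 58 = 3×18 + 4. So 17^{58} ≡ 17^{4} ≡ 16 (mod 19)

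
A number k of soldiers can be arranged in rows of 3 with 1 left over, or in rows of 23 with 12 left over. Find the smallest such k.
M = 3 × 23 = 69. M₁ = 23, y₁ ≡ 2 (mod 3). M₂ = 3, y₂ ≡ 8 (mod 23). k = 1×23×2 + 12×3×8 ≡ 58 (mod 69)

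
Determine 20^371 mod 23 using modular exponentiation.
Using Fermat: 20^{22} ≡ 1 (mod 23). 371 ≡ 19 (mod 22). So 20^{371} ≡ 20^{19} ≡ 17 (mod 23)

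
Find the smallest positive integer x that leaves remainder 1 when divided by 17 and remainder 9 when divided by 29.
M = 17 × 29 = 493. M₁ = 29, y₁ ≡ 10 mod 17. M₂ = 17, y₂ ≡ 12 mod 29. x = 1×29×10 + 9×17×12 ≡ 154 mod 493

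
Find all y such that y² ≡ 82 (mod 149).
The square roots of 82 mod 149 are 23 and 126. Verify: 23² = 529 ≡ 82 (mod 149)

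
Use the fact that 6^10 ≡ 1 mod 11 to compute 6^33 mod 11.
By Fermat: 6^{10} ≡ 1 mod 11. 33 = 3×10 + 3. So 6^{33} ≡ 6^{3} ≡ 7 mod 11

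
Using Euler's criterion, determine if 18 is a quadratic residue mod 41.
By Euler's criterion: 18^{20} ≡ 1 (mod 41). Since this equals 1, 18 is a QR.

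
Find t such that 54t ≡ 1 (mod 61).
Since 61 is prime, by Fermat 54^(-1) ≡ 54^{59} ≡ 26 (mod 61). Verify: 54 × 26 = 1404 ≡ 1 (mod 61)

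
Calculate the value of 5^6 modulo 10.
By repeated squaring (mod 10): 5^{1}≡5, 5^{2}≡5, 5^{4}≡5. Then 5^{6} = 5^{4+2} ≡ 5 × 5 ≡ 5 (mod 10)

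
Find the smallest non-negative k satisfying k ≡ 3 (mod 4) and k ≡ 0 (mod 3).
M = 4 × 3 = 12. M₁ = 3, y₁ ≡ 3 (mod 4). M₂ = 4, y₂ ≡ 1 (mod 3). k = 3×3×3 + 0×4×1 ≡ 3 (mod 12)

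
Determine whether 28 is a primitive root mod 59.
28^{29} ≡ 1 mod 59 and 29 < 58, so ord_59(28) = 29 ≠ 58 and 28 is not a primitive root.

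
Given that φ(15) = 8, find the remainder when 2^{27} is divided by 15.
By Euler: 2^{8} ≡ 1 mod 15 since gcd(2, 15) = 1. 27 = 3×8 + 3. So 2^{27} ≡ 2^{3} ≡ 8 mod 15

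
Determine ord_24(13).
Powers of 13 mod 24: 13^1≡13, 13^2≡1. ord_24(13) = 2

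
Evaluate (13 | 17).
(13/17) = 13^{8} mod 17 = 1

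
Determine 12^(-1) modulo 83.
Since 83 is prime, by Fermat 12^(-1) ≡ 12^{81} ≡ 7 (mod 83). Verify: 12 × 7 = 84 ≡ 1 (mod 83)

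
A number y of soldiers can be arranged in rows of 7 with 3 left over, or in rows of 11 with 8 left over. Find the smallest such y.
M = 7 × 11 = 77. M₁ = 11, y₁ ≡ 2 (mod 7). M₂ = 7, y₂ ≡ 8 (mod 11). y = 3×11×2 + 8×7×8 ≡ 52 (mod 77)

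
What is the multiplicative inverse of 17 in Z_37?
Since 37 is prime, by Fermat 17^(-1) ≡ 17^{35} ≡ 24 mod 37. Verify: 17 × 24 = 408 ≡ 1 mod 37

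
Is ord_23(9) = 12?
Powers of 9 mod 23: 9^1≡9, 9^2≡12, 9^3≡16, 9^4≡6, 9^5≡8, 9^6≡3, 9^7≡4, 9^8≡13, 9^9≡2, 9^10≡18, 9^11≡1. Already 9^11≡1, so the order is 11 < 12. No, the actual order is 11.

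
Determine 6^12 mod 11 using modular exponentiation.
Using Fermat: 6^{10} ≡ 1 (mod 11). 12 ≡ 2 (mod 10). So 6^{12} ≡ 6^{2} ≡ 3 (mod 11)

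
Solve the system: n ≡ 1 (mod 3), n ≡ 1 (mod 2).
M = 3 × 2 = 6. M₁ = 2, y₁ ≡ 2 (mod 3). M₂ = 3, y₂ ≡ 1 (mod 2). n = 1×2×2 + 1×3×1 ≡ 1 (mod 6)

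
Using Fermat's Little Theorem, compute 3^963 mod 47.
By Fermat: 3^{46} ≡ 1 mod 47. 963 ≡ 43 mod 46. So 3^{963} ≡ 3^{43} ≡ 7 mod 47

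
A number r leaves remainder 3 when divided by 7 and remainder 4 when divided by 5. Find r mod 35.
M = 7 × 5 = 35. M₁ = 5, y₁ ≡ 3 mod 7. M₂ = 7, y₂ ≡ 3 mod 5. r = 3×5×3 + 4×7×3 ≡ 24 mod 35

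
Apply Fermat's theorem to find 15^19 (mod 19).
By Fermat: 15^{18} ≡ 1 (mod 19). So 15^{19} = 15^{18} · 15^{1} ≡ 15^{1} ≡ 15 (mod 19)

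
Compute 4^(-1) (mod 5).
Since 5 is prime, by Fermat 4^(-1) ≡ 4^{3} ≡ 4 (mod 5). Verify: 4 × 4 = 16 ≡ 1 (mod 5)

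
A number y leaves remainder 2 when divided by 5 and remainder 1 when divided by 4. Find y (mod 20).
M = 5 × 4 = 20. M₁ = 4, y₁ ≡ 4 (mod 5). M₂ = 5, y₂ ≡ 1 (mod 4). y = 2×4×4 + 1×5×1 ≡ 17 (mod 20)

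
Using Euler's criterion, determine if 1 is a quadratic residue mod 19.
By Euler's criterion: 1^{9} ≡ 1 (mod 19). Since this equals 1, 1 is a QR.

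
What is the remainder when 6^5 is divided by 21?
By repeated squaring mod 21: 6^{1}≡6, 6^{2}≡15, 6^{4}≡15. Then 6^{5} = 6^{4+1} ≡ 15 × 6 ≡ 6 mod 21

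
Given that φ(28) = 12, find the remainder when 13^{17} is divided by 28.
By Euler: 13^{12} ≡ 1 mod 28 since gcd(13, 28) = 1. 17 = 1×12 + 5. So 13^{17} ≡ 13^{5} ≡ 13 mod 28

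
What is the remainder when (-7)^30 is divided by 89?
By repeated squaring mod 89: (-7)^{1}≡82, (-7)^{2}≡49, (-7)^{4}≡87, (-7)^{8}≡4, (-7)^{16}≡16. Then (-7)^{30} = (-7)^{16+8+4+2} ≡ 16 × 4 × 87 × 49 ≡ 47 mod 89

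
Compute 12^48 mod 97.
By repeated squaring mod 97: 12^{1}≡12, 12^{2}≡47, 12^{4}≡75, 12^{8}≡96, 12^{16}≡1, 12^{32}≡1. Then 12^{48} = 12^{32+16} ≡ 1 × 1 ≡ 1 mod 97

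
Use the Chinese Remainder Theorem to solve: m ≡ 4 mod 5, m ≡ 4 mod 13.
M = 5 × 13 = 65. M₁ = 13, y₁ ≡ 2 mod 5. M₂ = 5, y₂ ≡ 8 mod 13. m = 4×13×2 + 4×5×8 ≡ 4 mod 65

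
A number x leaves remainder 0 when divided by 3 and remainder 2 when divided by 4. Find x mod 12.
M = 3 × 4 = 12. M₁ = 4, y₁ ≡ 1 mod 3. M₂ = 3, y₂ ≡ 3 mod 4. x = 0×4×1 + 2×3×3 ≡ 6 mod 12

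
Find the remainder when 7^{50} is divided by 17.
By Fermat: 7^{16} ≡ 1 (mod 17). 50 = 3×16 + 2. So 7^{50} ≡ 7^{2} ≡ 15 (mod 17)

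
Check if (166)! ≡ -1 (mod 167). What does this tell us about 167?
(166)! mod 167 = 166. Since this equals -1 (mod 167), Wilson confirms 167 is prime.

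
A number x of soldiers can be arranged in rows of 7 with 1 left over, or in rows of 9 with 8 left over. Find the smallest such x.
M = 7 × 9 = 63. M₁ = 9, y₁ ≡ 4 mod 7. M₂ = 7, y₂ ≡ 4 mod 9. x = 1×9×4 + 8×7×4 ≡ 8 mod 63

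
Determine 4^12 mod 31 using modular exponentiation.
By repeated squaring (mod 31): 4^{1}≡4, 4^{2}≡16, 4^{4}≡8, 4^{8}≡2. Then 4^{12} = 4^{8+4} ≡ 2 × 8 ≡ 16 (mod 31)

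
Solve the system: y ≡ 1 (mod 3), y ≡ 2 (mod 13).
M = 3 × 13 = 39. M₁ = 13, y₁ ≡ 1 (mod 3). M₂ = 3, y₂ ≡ 9 (mod 13). y = 1×13×1 + 2×3×9 ≡ 28 (mod 39)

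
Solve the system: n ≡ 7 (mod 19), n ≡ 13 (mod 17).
M = 19 × 17 = 323. M₁ = 17, y₁ ≡ 9 (mod 19). M₂ = 19, y₂ ≡ 9 (mod 17). n = 7×17×9 + 13×19×9 ≡ 64 (mod 323)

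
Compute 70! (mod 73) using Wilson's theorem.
(72)! = (70)! × (71) × (72) ≡ -1 (mod 73). So (70)! ≡ -1 × [(72)(71)]^(-1) ≡ 36 (mod 73)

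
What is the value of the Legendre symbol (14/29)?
(14/29) = 14^{14} mod 29 = -1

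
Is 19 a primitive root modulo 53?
ord_53(19) divides 52. For each prime q|52: 19^{26}≡52, 19^{4}≡47, none ≡ 1. So 19 has order 52 and is a primitive root mod 53.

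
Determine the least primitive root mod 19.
g = 2. Powers: [2, 4, 8, 16, 13, 7, 14, 9, 18, ...] generates all 18 non-zero residues.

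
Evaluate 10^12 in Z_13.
Using Fermat: 10^{12} ≡ 1 mod 13. 12 ≡ 0 mod 12. So 10^{12} ≡ 10^{0} ≡ 1 mod 13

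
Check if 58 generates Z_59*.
58^{2} ≡ 1 mod 59 and 2 < 58, so ord_59(58) = 2 ≠ 58 and 58 is not a primitive root.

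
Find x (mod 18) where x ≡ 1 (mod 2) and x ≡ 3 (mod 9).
M = 2 × 9 = 18. M₁ = 9, y₁ ≡ 1 (mod 2). M₂ = 2, y₂ ≡ 5 (mod 9). x = 1×9×1 + 3×2×5 ≡ 3 (mod 18)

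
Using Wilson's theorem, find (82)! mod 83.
By Wilson's theorem, (82)! ≡ -1 ≡ 82 mod 83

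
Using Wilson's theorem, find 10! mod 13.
(12)! = (10)! × (11) × (12) ≡ -1 mod 13. So (10)! ≡ -1 × [(12)(11)]^(-1) ≡ 6 mod 13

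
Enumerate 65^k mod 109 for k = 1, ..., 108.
65^1, 65^2, ..., 65^{108} mod 109: [65, 83, 54, 22, 13, 82, 98, 48, 68, 60, 85, 75, 79, 12, 17, 15, 103, 46, 47, 3, 86, 31, 53, 66, 39, 28, 76, 35, 95, 71, 37, 7, 19, 36, 51, 45, 91, 29, 32, 9, 40, 93, 50, 89, 8, 84, 10, 105, 67, 104, 2, 21, 57, 108, 44, 26, 55, 87, 96, 27, 11, 61, 41, 49, 24, 34, 30, 97, 92, 94, 6, 63, 62, 106, 23, 78, 56, 43, 70, 81, 33, 74, 14, 38, 72, 102, 90, 73, 58, 64, 18, 80, 77, 100, 69, 16, 59, 20, 101, 25, 99, 4, 42, 5, 107, 88, 52, 1]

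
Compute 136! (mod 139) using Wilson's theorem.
(138)! = (136)! × (137) × (138) ≡ -1 (mod 139). So (136)! ≡ -1 × [(138)(137)]^(-1) ≡ 69 (mod 139)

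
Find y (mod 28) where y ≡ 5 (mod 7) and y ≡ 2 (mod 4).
M = 7 × 4 = 28. M₁ = 4, y₁ ≡ 2 (mod 7). M₂ = 7, y₂ ≡ 3 (mod 4). y = 5×4×2 + 2×7×3 ≡ 26 (mod 28)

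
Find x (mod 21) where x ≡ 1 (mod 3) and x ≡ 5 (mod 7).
M = 3 × 7 = 21. M₁ = 7, y₁ ≡ 1 (mod 3). M₂ = 3, y₂ ≡ 5 (mod 7). x = 1×7×1 + 5×3×5 ≡ 19 (mod 21)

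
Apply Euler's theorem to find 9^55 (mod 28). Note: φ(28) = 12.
By Euler: 9^{12} ≡ 1 (mod 28) since gcd(9, 28) = 1. 55 = 4×12 + 7. So 9^{55} ≡ 9^{7} ≡ 9 (mod 28)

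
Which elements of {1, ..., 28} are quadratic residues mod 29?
Squares in Z_29*: {1, 4, 5, 6, 7, 9, 13, 16, 20, 22, 23, 24, 25, 28}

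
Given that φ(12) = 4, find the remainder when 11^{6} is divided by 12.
By Euler: 11^{4} ≡ 1 (mod 12) since gcd(11, 12) = 1. 6 = 1×4 + 2. So 11^{6} ≡ 11^{2} ≡ 1 (mod 12)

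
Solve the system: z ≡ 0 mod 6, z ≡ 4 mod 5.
M = 6 × 5 = 30. M₁ = 5, y₁ ≡ 5 mod 6. M₂ = 6, y₂ ≡ 1 mod 5. z = 0×5×5 + 4×6×1 ≡ 24 mod 30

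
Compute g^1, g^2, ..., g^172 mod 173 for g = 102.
102^1, 102^2, ..., 102^{172} mod 173: [102, 24, 26, 57, 105, 157, 98, 135, 103, 126, 50, 83, 162, 89, 82, 60, 65, 56, 3, 133, 72, 78, 171, 142, 125, 121, 59, 136, 32, 150, 76, 140, 94, 73, 7, 22, 168, 9, 53, 43, 61, 167, 80, 29, 17, 4, 62, 96, 104, 55, 74, 109, 46, 21, 66, 158, 27, 159, 129, 10, 155, 67, 87, 51, 12, 13, 115, 139, 165, 49, 154, 138, 63, 25, 128, 81, 131, 41, 30, 119, 28, 88, 153, 36, 39, 172, 71, 149, 147, 116, 68, 16, 75, 38, 70, 47, 123, 90, 11, 84, 91, 113, 108, 117, 170, 40, 101, 95, 2, 31, 48, 52, 114, 37, 141, 23, 97, 33, 79, 100, 166, 151, 5, 164, 120, 130, 112, 6, 93, 144, 156, 169, 111, 77, 69, 118, 99, 64, 127, 152, 107, 15, 146, 14, 44, 163, 18, 106, 86, 122, 161, 160, 58, 34, 8, 124, 19, 35, 110, 148, 45, 92, 42, 132, 143, 54, 145, 85, 20, 137, 134, 1]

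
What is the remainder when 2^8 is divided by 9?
By repeated squaring mod 9: 2^{1}≡2, 2^{2}≡4, 2^{4}≡7, 2^{8}≡4. So 2^{8} ≡ 4 mod 9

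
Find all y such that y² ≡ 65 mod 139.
The square roots of 65 mod 139 are 64 and 75. Verify: 64² = 4096 ≡ 65 mod 139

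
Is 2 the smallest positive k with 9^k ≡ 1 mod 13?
Powers of 9 mod 13: 9^1≡9, 9^2≡3, 9^3≡1. 9^2≡3≢1, so ord ≠ 2. No, the actual order is 3.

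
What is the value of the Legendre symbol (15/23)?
(15/23) = 15^{11} mod 23 = -1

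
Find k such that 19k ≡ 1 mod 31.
Since 31 is prime, by Fermat 19^(-1) ≡ 19^{29} ≡ 18 mod 31. Verify: 19 × 18 = 342 ≡ 1 mod 31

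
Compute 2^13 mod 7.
Using Fermat: 2^{6} ≡ 1 (mod 7). 13 ≡ 1 (mod 6). So 2^{13} ≡ 2^{1} ≡ 2 (mod 7)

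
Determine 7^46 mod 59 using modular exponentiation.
By repeated squaring mod 59: 7^{1}≡7, 7^{2}≡49, 7^{4}≡41, 7^{8}≡29, 7^{16}≡15, 7^{32}≡48. Then 7^{46} = 7^{32+8+4+2} ≡ 48 × 29 × 41 × 49 ≡ 46 mod 59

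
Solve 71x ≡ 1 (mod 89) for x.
Since 89 is prime, by Fermat 71^(-1) ≡ 71^{87} ≡ 84 (mod 89). Verify: 71 × 84 = 5964 ≡ 1 (mod 89)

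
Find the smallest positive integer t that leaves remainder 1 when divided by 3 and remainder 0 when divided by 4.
M = 3 × 4 = 12. M₁ = 4, y₁ ≡ 1 mod 3. M₂ = 3, y₂ ≡ 3 mod 4. t = 1×4×1 + 0×3×3 ≡ 4 mod 12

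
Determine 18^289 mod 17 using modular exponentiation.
Using Fermat: 18^{16} ≡ 1 mod 17. 289 ≡ 1 mod 16. So 18^{289} ≡ 18^{1} ≡ 1 mod 17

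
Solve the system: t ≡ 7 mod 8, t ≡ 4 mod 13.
M = 8 × 13 = 104. M₁ = 13, y₁ ≡ 5 mod 8. M₂ = 8, y₂ ≡ 5 mod 13. t = 7×13×5 + 4×8×5 ≡ 95 mod 104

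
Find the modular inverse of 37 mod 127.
Since 127 is prime, by Fermat 37^(-1) ≡ 37^{125} ≡ 103 (mod 127). Verify: 37 × 103 = 3811 ≡ 1 (mod 127)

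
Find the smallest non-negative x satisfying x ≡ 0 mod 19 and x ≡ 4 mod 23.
M = 19 × 23 = 437. M₁ = 23, y₁ ≡ 5 mod 19. M₂ = 19, y₂ ≡ 17 mod 23. x = 0×23×5 + 4×19×17 ≡ 418 mod 437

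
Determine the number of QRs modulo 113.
The squaring map on Z_113* is 2-to-1, so there are (112)/2 = 56 QRs.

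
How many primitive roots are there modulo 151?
A prime p has φ(p-1) primitive roots; here φ(150) = 40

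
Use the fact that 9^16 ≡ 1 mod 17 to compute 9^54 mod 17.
By Fermat: 9^{16} ≡ 1 mod 17. 54 = 3×16 + 6. So 9^{54} ≡ 9^{6} ≡ 4 mod 17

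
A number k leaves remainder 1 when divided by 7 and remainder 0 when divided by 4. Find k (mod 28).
M = 7 × 4 = 28. M₁ = 4, y₁ ≡ 2 (mod 7). M₂ = 7, y₂ ≡ 3 (mod 4). k = 1×4×2 + 0×7×3 ≡ 8 (mod 28)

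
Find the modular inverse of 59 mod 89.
Since 89 is prime, by Fermat 59^(-1) ≡ 59^{87} ≡ 86 mod 89. Verify: 59 × 86 = 5074 ≡ 1 mod 89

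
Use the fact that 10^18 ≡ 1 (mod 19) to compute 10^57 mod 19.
By Fermat: 10^{18} ≡ 1 (mod 19). 57 = 3×18 + 3. So 10^{57} ≡ 10^{3} ≡ 12 (mod 19)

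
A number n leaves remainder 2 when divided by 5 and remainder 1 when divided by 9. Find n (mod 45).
M = 5 × 9 = 45. M₁ = 9, y₁ ≡ 4 (mod 5). M₂ = 5, y₂ ≡ 2 (mod 9). n = 2×9×4 + 1×5×2 ≡ 37 (mod 45)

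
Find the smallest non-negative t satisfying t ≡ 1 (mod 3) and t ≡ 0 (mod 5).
M = 3 × 5 = 15. M₁ = 5, y₁ ≡ 2 (mod 3). M₂ = 3, y₂ ≡ 2 (mod 5). t = 1×5×2 + 0×3×2 ≡ 10 (mod 15)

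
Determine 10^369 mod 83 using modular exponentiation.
Using Fermat: 10^{82} ≡ 1 mod 83. 369 ≡ 41 mod 82. So 10^{369} ≡ 10^{41} ≡ 1 mod 83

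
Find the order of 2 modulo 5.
Powers of 2 mod 5: 2^1≡2, 2^2≡4, 2^3≡3, 2^4≡1. ord_5(2) = 4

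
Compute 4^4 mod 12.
4^{4} = 256 ≡ 4 mod 12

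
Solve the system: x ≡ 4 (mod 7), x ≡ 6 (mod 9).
M = 7 × 9 = 63. M₁ = 9, y₁ ≡ 4 (mod 7). M₂ = 7, y₂ ≡ 4 (mod 9). x = 4×9×4 + 6×7×4 ≡ 60 (mod 63)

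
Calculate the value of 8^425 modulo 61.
Using Fermat: 8^{60} ≡ 1 (mod 61). 425 ≡ 5 (mod 60). So 8^{425} ≡ 8^{5} ≡ 11 (mod 61)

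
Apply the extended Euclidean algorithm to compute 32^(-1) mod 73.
Extended GCD: 32(16) + 73(-7) = 1. So 32^(-1) ≡ 16 mod 73. Verify: 32 × 16 = 512 ≡ 1 mod 73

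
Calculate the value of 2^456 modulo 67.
Using Fermat: 2^{66} ≡ 1 (mod 67). 456 ≡ 60 (mod 66). So 2^{456} ≡ 2^{60} ≡ 22 (mod 67)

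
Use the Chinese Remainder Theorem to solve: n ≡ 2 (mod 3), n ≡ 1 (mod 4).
M = 3 × 4 = 12. M₁ = 4, y₁ ≡ 1 (mod 3). M₂ = 3, y₂ ≡ 3 (mod 4). n = 2×4×1 + 1×3×3 ≡ 5 (mod 12)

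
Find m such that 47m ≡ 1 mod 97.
Since 97 is prime, by Fermat 47^(-1) ≡ 47^{95} ≡ 64 mod 97. Verify: 47 × 64 = 3008 ≡ 1 mod 97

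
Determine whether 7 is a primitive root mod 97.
ord_97(7) divides 96. For each prime q|96: 7^{48}≡96, 7^{32}≡35, none ≡ 1. So 7 has order 96 and is a primitive root mod 97.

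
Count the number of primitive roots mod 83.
There are φ(83-1) = φ(82) = 40 primitive roots modulo 83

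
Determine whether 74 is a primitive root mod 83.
ord_83(74) divides 82. For each prime q|82: 74^{41}≡82, 74^{2}≡81, none ≡ 1. So 74 has order 82 and is a primitive root mod 83.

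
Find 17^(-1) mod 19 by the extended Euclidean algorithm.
Extended GCD: 17(9) + 19(-8) = 1. So 17^(-1) ≡ 9 mod 19. Verify: 17 × 9 = 153 ≡ 1 mod 19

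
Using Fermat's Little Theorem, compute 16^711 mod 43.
By Fermat: 16^{42} ≡ 1 (mod 43). 711 ≡ 39 (mod 42). So 16^{711} ≡ 16^{39} ≡ 4 (mod 43)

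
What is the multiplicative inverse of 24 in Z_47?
Since 47 is prime, by Fermat 24^(-1) ≡ 24^{45} ≡ 2 mod 47. Verify: 24 × 2 = 48 ≡ 1 mod 47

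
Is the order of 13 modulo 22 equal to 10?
Powers of 13 mod 22: 13^1≡13, 13^2≡15, 13^3≡19, 13^4≡5, 13^5≡21, 13^6≡9, 13^7≡7, 13^8≡3, 13^9≡17, 13^10≡1. First k with 13^k≡1 is k=10. Yes, ord_22(13) = 10.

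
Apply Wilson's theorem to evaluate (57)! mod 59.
(58)! = (57)! × (58) ≡ -1 mod 59. So (57)! ≡ -1 × (58)^(-1) ≡ (-1)×(-1) = 1 mod 59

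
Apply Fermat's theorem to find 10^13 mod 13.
By Fermat: 10^{12} ≡ 1 mod 13. So 10^{13} = 10^{12} · 10^{1} ≡ 10^{1} ≡ 10 mod 13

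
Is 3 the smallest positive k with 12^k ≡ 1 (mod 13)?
Powers of 12 mod 13: 12^1≡12, 12^2≡1. Already 12^2≡1, so the order is 2 < 3. No, the actual order is 2.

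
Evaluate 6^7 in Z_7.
Using Fermat: 6^{6} ≡ 1 (mod 7). 7 ≡ 1 (mod 6). So 6^{7} ≡ 6^{1} ≡ 6 (mod 7)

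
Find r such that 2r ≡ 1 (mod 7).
Since 7 is prime, by Fermat 2^(-1) ≡ 2^{5} ≡ 4 (mod 7). Verify: 2 × 4 = 8 ≡ 1 (mod 7)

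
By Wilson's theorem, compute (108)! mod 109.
By Wilson's theorem, (108)! ≡ -1 ≡ 108 mod 109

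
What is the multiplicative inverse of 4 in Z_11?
Since 11 is prime, by Fermat 4^(-1) ≡ 4^{9} ≡ 3 mod 11. Verify: 4 × 3 = 12 ≡ 1 mod 11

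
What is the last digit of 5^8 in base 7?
Using Fermat: 5^{6} ≡ 1 mod 7. 8 ≡ 2 mod 6. So 5^{8} ≡ 5^{2} ≡ 4 mod 7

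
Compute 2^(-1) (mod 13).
Since 13 is prime, by Fermat 2^(-1) ≡ 2^{11} ≡ 7 (mod 13). Verify: 2 × 7 = 14 ≡ 1 (mod 13)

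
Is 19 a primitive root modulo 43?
ord_43(19) divides 42. For each prime q|42: 19^{21}≡42, 19^{14}≡36, 19^{6}≡11, none ≡ 1. So 19 has order 42 and is a primitive root mod 43.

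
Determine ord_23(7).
Powers of 7 mod 23: 7^1≡7, 7^2≡3, 7^3≡21, 7^4≡9, 7^5≡17, 7^6≡4, 7^7≡5, 7^8≡12, 7^9≡15, 7^10≡13, 7^11≡22, 7^12≡16, 7^13≡20, 7^14≡2, 7^15≡14, 7^16≡6, 7^17≡19, 7^18≡18, 7^19≡11, 7^20≡8, 7^21≡10, 7^22≡1. So the order of 7 is 22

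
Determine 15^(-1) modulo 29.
Since 29 is prime, by Fermat 15^(-1) ≡ 15^{27} ≡ 2 mod 29. Verify: 15 × 2 = 30 ≡ 1 mod 29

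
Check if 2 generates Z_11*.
ord_11(2) divides 10. For each prime q|10: 2^{5}≡10, 2^{2}≡4, none ≡ 1. So 2 has order 10 and is a primitive root mod 11.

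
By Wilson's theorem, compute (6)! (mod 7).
By Wilson's theorem, (6)! ≡ -1 ≡ 6 (mod 7)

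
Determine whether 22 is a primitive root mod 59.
22^{29} ≡ 1 mod 59 and 29 < 58, so ord_59(22) = 29 ≠ 58 and 22 is not a primitive root.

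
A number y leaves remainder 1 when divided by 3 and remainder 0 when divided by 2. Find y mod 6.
M = 3 × 2 = 6. M₁ = 2, y₁ ≡ 2 mod 3. M₂ = 3, y₂ ≡ 1 mod 2. y = 1×2×2 + 0×3×1 ≡ 4 mod 6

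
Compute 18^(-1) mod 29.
Since 29 is prime, by Fermat 18^(-1) ≡ 18^{27} ≡ 21 mod 29. Verify: 18 × 21 = 378 ≡ 1 mod 29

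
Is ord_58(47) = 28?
Powers of 47 mod 58: 47^1≡47, 47^2≡5, 47^3≡3, 47^4≡25, 47^5≡15, 47^6≡9, 47^7≡17, 47^8≡45, 47^9≡27, 47^10≡51, 47^11≡19, 47^12≡23, 47^13≡37, 47^14≡57, 47^15≡11, 47^16≡53, 47^17≡55, 47^18≡33, 47^19≡43, 47^20≡49, 47^21≡41, 47^22≡13, 47^23≡31, 47^24≡7, 47^25≡39, 47^26≡35, 47^27≡21, 47^28≡1. First k with 47^k≡1 is k=28. Yes, ord_58(47) = 28.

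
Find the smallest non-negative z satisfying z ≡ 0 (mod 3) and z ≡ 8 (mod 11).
M = 3 × 11 = 33. M₁ = 11, y₁ ≡ 2 (mod 3). M₂ = 3, y₂ ≡ 4 (mod 11). z = 0×11×2 + 8×3×4 ≡ 30 (mod 33)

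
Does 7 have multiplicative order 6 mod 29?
Powers of 7 mod 29: 7^1≡7, 7^2≡20, 7^3≡24, 7^4≡23, 7^5≡16, 7^6≡25, 7^7≡1. 7^6≡25≢1, so ord ≠ 6. No, the actual order is 7.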